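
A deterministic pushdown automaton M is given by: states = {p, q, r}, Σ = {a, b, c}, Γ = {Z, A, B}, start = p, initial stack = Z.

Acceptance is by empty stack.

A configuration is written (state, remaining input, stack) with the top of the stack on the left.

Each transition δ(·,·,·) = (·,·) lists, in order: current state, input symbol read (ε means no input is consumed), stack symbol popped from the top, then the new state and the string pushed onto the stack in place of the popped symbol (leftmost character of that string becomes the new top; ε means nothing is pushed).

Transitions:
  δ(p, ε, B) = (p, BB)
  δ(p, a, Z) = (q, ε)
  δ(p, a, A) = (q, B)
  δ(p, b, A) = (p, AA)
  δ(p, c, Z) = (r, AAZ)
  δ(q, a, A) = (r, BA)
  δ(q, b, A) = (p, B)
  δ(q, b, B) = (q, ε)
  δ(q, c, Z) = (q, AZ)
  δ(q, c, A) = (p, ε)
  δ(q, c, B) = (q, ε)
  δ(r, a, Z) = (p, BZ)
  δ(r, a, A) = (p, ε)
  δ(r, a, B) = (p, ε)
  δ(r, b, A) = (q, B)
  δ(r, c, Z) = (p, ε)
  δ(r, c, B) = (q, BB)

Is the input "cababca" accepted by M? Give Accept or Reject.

(p, cababca, Z)
  read c, top Z: go to r, push AAZ → (r, ababca, AAZ)
  read a, top A: go to p, push ε → (p, babca, AZ)
  read b, top A: go to p, push AA → (p, abca, AAZ)
  read a, top A: go to q, push B → (q, bca, BAZ)
  read b, top B: go to q, push ε → (q, ca, AZ)
  read c, top A: go to p, push ε → (p, a, Z)
  read a, top Z: go to q, push ε → (q, ε, ε)
All input consumed and the stack is empty.

Accept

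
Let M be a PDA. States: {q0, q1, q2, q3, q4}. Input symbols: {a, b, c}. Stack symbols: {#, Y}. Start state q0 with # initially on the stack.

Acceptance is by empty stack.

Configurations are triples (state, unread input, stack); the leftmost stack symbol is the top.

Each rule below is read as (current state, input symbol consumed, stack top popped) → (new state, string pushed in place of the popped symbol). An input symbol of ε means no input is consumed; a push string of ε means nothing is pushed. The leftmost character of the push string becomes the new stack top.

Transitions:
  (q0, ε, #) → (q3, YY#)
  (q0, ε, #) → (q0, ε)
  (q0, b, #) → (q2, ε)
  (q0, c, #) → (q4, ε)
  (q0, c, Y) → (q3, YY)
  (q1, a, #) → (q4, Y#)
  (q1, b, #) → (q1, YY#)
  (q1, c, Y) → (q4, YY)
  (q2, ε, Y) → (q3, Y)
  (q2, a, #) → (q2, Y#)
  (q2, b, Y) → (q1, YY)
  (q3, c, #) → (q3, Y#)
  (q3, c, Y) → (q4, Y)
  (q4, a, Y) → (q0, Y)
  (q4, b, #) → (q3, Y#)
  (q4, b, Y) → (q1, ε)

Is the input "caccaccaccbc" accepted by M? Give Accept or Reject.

Reject

No computation consumes all input and empties the stack.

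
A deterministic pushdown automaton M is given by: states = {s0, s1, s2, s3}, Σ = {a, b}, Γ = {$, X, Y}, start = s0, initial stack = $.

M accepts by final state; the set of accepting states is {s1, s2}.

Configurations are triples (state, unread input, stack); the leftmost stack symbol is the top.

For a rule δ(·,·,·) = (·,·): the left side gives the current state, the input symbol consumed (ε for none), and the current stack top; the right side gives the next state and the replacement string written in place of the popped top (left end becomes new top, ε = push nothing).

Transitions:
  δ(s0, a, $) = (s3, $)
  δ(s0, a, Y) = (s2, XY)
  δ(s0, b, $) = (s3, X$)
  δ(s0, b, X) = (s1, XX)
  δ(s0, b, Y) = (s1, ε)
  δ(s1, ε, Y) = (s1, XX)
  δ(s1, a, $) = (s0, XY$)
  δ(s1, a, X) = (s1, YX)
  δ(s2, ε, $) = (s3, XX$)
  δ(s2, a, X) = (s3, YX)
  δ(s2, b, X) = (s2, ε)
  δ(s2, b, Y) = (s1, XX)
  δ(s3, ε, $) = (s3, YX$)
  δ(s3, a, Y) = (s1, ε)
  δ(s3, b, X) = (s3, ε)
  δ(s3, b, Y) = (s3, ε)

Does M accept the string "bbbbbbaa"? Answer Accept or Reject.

(s0, bbbbbbaa, $) ⊢ (s3, bbbbbaa, X$) ⊢ (s3, bbbbaa, $) ⊢ (s3, bbbbaa, YX$) ⊢ (s3, bbbaa, X$) ⊢ (s3, bbaa, $) ⊢ (s3, bbaa, YX$) ⊢ (s3, baa, X$) ⊢ (s3, aa, $) ⊢ (s3, aa, YX$) ⊢ (s1, a, X$) ⊢ (s1, ε, YX$)
All input consumed; state s1 ∈ F.

Accept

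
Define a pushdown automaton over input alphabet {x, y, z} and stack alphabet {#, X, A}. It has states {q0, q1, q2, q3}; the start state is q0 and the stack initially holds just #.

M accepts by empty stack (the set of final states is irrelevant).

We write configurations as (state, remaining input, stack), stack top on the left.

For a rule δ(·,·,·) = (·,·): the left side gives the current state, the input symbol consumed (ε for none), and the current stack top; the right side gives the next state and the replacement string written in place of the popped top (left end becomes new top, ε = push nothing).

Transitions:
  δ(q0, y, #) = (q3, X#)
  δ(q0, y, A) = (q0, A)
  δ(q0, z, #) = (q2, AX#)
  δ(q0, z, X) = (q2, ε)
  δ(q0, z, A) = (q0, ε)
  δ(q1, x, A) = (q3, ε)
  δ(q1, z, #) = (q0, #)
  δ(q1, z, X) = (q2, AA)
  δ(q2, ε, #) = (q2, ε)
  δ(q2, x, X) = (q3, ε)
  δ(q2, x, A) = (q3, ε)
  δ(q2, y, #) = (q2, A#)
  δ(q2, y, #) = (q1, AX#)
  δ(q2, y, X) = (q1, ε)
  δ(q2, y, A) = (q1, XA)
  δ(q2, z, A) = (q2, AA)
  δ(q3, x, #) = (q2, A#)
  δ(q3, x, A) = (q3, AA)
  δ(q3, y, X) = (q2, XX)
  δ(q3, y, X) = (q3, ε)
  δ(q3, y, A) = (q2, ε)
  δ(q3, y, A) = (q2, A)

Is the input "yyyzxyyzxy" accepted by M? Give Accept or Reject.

Accept

One accepting computation: (q0, yyyzxyyzxy, #) ⊢ (q3, yyzxyyzxy, X#) ⊢ (q2, yzxyyzxy, XX#) ⊢ (q1, zxyyzxy, X#) ⊢ (q2, xyyzxy, AA#) ⊢ (q3, yyzxy, A#) ⊢ (q2, yzxy, #) ⊢ (q2, zxy, A#) ⊢ (q2, xy, AA#) ⊢ (q3, y, A#) ⊢ (q2, ε, #) ⊢ (q2, ε, ε)
All input consumed and the stack is empty.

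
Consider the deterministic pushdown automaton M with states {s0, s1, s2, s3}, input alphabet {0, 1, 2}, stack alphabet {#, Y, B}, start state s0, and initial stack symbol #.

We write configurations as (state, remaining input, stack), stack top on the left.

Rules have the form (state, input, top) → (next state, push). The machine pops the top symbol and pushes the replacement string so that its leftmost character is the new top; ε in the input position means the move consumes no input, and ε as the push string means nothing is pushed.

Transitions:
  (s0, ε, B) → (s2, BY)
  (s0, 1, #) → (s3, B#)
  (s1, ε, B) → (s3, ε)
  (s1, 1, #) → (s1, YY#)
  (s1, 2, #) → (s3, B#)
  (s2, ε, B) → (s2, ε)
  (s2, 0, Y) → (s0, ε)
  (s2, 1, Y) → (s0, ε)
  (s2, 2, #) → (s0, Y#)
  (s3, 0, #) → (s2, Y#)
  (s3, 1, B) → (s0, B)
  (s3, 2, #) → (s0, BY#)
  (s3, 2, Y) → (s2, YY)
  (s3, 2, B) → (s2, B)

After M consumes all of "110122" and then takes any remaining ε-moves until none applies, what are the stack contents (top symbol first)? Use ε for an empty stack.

Y#

(s0, 110122, #)
  read 1, top #: go to s3, push B# → (s3, 10122, B#)
  read 1, top B: go to s0, push B → (s0, 0122, B#)
  ε-move, top B: go to s2, push BY → (s2, 0122, BY#)
  ε-move, top B: go to s2, push ε → (s2, 0122, Y#)
  read 0, top Y: go to s0, push ε → (s0, 122, #)
  read 1, top #: go to s3, push B# → (s3, 22, B#)
  read 2, top B: go to s2, push B → (s2, 2, B#)
  ε-move, top B: go to s2, push ε → (s2, 2, #)
  read 2, top #: go to s0, push Y# → (s0, ε, Y#)
All input consumed in state s0 with stack Y#.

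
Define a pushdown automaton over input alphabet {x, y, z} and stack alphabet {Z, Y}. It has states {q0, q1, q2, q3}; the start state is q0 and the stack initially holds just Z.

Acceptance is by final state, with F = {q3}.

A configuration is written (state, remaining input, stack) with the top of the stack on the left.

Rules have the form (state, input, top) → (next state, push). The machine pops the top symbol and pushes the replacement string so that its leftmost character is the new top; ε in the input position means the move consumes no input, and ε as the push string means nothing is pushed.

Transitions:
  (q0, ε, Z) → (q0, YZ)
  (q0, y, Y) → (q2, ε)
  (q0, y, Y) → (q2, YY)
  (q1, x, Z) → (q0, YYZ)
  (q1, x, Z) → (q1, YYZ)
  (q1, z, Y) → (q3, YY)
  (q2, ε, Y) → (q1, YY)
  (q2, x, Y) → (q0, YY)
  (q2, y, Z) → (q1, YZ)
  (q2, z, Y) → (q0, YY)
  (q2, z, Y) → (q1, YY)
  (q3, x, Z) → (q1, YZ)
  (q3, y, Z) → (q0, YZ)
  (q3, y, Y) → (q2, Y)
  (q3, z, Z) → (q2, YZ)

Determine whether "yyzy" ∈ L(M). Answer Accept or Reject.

Reject

No computation consumes all input and reaches a final state.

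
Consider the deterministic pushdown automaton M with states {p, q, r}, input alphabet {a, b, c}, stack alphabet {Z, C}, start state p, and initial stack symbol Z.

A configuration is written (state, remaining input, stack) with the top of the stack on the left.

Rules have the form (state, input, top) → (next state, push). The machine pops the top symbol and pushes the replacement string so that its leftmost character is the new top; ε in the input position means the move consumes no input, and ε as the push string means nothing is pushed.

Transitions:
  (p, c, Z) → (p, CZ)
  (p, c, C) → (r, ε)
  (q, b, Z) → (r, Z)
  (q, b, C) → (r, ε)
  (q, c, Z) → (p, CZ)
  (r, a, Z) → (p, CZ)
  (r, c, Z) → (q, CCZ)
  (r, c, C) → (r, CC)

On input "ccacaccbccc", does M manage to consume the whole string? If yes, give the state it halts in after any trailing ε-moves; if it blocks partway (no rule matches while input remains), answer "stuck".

(p, ccacaccbccc, Z) ⊢ (p, cacaccbccc, CZ) ⊢ (r, acaccbccc, Z) ⊢ (p, caccbccc, CZ) ⊢ (r, accbccc, Z) ⊢ (p, ccbccc, CZ) ⊢ (r, cbccc, Z) ⊢ (q, bccc, CCZ) ⊢ (r, ccc, CZ) ⊢ (r, cc, CCZ) ⊢ (r, c, CCCZ) ⊢ (r, ε, CCCCZ)
All input consumed; M is in state r.

r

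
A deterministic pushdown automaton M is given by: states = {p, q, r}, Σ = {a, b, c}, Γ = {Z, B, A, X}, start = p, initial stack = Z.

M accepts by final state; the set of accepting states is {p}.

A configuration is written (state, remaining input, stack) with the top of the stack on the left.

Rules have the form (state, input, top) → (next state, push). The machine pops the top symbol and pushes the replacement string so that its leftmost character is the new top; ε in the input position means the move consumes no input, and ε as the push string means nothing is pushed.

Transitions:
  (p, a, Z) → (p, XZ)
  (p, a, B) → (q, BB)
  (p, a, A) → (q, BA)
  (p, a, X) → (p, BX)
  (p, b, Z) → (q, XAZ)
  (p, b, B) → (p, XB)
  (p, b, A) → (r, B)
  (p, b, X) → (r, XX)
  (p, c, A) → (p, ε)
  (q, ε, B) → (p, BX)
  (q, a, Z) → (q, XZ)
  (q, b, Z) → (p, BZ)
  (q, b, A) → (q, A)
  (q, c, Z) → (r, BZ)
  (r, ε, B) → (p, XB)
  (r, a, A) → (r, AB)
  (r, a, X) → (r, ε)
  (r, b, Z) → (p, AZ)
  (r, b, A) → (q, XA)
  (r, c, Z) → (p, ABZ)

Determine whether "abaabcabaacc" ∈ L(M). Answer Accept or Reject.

Accept

(p, abaabcabaacc, Z)
  read a, top Z: go to p, push XZ → (p, baabcabaacc, XZ)
  read b, top X: go to r, push XX → (r, aabcabaacc, XXZ)
  read a, top X: go to r, push ε → (r, abcabaacc, XZ)
  read a, top X: go to r, push ε → (r, bcabaacc, Z)
  read b, top Z: go to p, push AZ → (p, cabaacc, AZ)
  read c, top A: go to p, push ε → (p, abaacc, Z)
  read a, top Z: go to p, push XZ → (p, baacc, XZ)
  read b, top X: go to r, push XX → (r, aacc, XXZ)
  read a, top X: go to r, push ε → (r, acc, XZ)
  read a, top X: go to r, push ε → (r, cc, Z)
  read c, top Z: go to p, push ABZ → (p, c, ABZ)
  read c, top A: go to p, push ε → (p, ε, BZ)
All input consumed; state p ∈ F.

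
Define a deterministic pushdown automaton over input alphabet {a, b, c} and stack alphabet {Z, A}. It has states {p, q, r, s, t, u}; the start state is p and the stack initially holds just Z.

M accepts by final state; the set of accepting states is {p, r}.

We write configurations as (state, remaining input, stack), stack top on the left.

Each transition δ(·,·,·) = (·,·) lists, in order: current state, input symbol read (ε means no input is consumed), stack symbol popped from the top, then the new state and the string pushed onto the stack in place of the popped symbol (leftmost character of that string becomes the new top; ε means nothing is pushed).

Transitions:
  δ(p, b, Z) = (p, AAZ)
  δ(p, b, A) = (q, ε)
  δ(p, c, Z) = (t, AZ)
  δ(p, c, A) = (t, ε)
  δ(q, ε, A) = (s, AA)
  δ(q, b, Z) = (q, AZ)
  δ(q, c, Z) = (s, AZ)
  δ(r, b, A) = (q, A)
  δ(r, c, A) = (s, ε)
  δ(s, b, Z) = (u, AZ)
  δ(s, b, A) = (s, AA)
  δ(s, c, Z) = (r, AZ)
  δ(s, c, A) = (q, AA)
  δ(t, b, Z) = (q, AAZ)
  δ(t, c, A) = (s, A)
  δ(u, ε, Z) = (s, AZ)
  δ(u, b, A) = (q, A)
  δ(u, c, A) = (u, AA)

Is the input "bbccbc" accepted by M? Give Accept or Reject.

(p, bbccbc, Z)
  read b, top Z: go to p, push AAZ → (p, bccbc, AAZ)
  read b, top A: go to q, push ε → (q, ccbc, AZ)
  ε-move, top A: go to s, push AA → (s, ccbc, AAZ)
  read c, top A: go to q, push AA → (q, cbc, AAAZ)
  ε-move, top A: go to s, push AA → (s, cbc, AAAAZ)
  read c, top A: go to q, push AA → (q, bc, AAAAAZ)
  ε-move, top A: go to s, push AA → (s, bc, AAAAAAZ)
  read b, top A: go to s, push AA → (s, c, AAAAAAAZ)
  read c, top A: go to q, push AA → (q, ε, AAAAAAAAZ)
  ε-move, top A: go to s, push AA → (s, ε, AAAAAAAAAZ)
All input consumed; state s ∉ F and no further ε-move applies.

Reject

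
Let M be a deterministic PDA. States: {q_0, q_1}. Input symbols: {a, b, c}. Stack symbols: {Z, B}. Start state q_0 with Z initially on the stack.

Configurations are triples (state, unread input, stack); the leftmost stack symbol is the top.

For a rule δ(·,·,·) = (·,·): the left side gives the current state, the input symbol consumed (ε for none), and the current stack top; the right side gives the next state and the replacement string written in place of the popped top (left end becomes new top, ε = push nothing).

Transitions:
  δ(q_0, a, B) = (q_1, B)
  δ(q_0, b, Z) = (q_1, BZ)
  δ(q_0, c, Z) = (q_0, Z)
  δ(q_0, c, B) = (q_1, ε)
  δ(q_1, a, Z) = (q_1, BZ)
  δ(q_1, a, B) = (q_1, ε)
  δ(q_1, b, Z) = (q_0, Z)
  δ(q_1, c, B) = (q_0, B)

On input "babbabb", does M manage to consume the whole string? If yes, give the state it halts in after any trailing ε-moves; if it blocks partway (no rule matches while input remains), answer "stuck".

q_1

(q_0, babbabb, Z)
  read b, top Z: go to q_1, push BZ → (q_1, abbabb, BZ)
  read a, top B: go to q_1, push ε → (q_1, bbabb, Z)
  read b, top Z: go to q_0, push Z → (q_0, babb, Z)
  read b, top Z: go to q_1, push BZ → (q_1, abb, BZ)
  read a, top B: go to q_1, push ε → (q_1, bb, Z)
  read b, top Z: go to q_0, push Z → (q_0, b, Z)
  read b, top Z: go to q_1, push BZ → (q_1, ε, BZ)
All input consumed; M is in state q_1.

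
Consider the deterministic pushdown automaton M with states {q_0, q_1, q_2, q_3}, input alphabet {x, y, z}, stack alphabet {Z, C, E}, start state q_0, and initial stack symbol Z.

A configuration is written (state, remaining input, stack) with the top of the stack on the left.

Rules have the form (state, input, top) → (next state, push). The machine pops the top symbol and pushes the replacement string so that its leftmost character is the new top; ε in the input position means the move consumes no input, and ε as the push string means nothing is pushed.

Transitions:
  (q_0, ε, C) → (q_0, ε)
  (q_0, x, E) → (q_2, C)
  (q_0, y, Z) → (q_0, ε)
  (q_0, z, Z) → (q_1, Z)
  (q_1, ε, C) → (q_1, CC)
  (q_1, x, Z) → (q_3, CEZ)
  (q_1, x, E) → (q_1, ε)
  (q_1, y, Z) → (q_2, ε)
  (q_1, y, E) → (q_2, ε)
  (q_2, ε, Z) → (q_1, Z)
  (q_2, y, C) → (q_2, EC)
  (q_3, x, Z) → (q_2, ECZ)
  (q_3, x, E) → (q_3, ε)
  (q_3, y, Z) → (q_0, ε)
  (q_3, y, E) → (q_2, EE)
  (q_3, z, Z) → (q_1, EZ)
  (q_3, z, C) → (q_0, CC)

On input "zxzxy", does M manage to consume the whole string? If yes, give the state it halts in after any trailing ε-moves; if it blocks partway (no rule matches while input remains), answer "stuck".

(q_0, zxzxy, Z) ⊢ (q_1, xzxy, Z) ⊢ (q_3, zxy, CEZ) ⊢ (q_0, xy, CCEZ) ⊢ (q_0, xy, CEZ) ⊢ (q_0, xy, EZ) ⊢ (q_2, y, CZ) ⊢ (q_2, ε, ECZ)
All input consumed; M is in state q_2.

q_2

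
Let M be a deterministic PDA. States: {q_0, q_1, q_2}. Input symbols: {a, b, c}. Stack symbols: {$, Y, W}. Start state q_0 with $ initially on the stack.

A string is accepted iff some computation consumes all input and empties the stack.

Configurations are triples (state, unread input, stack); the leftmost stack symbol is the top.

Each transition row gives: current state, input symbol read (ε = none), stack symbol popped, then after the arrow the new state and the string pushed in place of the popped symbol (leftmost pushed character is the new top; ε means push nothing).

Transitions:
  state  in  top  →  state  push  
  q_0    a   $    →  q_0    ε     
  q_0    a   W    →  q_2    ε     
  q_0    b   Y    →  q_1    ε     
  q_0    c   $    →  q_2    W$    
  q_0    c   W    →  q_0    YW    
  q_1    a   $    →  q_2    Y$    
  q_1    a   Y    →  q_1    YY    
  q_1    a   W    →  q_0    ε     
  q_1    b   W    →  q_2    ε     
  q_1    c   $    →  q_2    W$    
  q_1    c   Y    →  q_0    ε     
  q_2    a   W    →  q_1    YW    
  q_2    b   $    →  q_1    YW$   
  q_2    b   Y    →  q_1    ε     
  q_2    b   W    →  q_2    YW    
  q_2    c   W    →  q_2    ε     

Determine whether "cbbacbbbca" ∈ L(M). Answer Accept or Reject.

(q_0, cbbacbbbca, $) ⊢ (q_2, bbacbbbca, W$) ⊢ (q_2, bacbbbca, YW$) ⊢ (q_1, acbbbca, W$) ⊢ (q_0, cbbbca, $) ⊢ (q_2, bbbca, W$) ⊢ (q_2, bbca, YW$) ⊢ (q_1, bca, W$) ⊢ (q_2, ca, $)
No transition applies at (q_2, ca, $); input not fully consumed.

Reject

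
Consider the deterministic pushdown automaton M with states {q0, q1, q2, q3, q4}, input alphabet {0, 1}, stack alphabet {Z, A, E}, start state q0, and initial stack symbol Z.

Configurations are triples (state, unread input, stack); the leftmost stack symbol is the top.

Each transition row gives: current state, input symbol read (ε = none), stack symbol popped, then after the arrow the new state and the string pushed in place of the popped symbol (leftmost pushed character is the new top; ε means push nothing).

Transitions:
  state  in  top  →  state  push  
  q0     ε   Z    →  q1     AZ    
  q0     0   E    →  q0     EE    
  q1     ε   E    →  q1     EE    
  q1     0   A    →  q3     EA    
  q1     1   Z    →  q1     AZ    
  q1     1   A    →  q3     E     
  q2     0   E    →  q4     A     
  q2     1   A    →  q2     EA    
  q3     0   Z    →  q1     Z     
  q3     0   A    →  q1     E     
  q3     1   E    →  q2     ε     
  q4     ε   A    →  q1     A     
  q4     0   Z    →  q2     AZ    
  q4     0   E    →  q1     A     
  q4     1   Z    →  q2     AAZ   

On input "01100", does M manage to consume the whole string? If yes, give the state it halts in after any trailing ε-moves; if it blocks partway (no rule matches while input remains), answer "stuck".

q3

(q0, 01100, Z)
  ε-move, top Z: go to q1, push AZ → (q1, 01100, AZ)
  read 0, top A: go to q3, push EA → (q3, 1100, EAZ)
  read 1, top E: go to q2, push ε → (q2, 100, AZ)
  read 1, top A: go to q2, push EA → (q2, 00, EAZ)
  read 0, top E: go to q4, push A → (q4, 0, AAZ)
  ε-move, top A: go to q1, push A → (q1, 0, AAZ)
  read 0, top A: go to q3, push EA → (q3, ε, EAAZ)
All input consumed; M is in state q3.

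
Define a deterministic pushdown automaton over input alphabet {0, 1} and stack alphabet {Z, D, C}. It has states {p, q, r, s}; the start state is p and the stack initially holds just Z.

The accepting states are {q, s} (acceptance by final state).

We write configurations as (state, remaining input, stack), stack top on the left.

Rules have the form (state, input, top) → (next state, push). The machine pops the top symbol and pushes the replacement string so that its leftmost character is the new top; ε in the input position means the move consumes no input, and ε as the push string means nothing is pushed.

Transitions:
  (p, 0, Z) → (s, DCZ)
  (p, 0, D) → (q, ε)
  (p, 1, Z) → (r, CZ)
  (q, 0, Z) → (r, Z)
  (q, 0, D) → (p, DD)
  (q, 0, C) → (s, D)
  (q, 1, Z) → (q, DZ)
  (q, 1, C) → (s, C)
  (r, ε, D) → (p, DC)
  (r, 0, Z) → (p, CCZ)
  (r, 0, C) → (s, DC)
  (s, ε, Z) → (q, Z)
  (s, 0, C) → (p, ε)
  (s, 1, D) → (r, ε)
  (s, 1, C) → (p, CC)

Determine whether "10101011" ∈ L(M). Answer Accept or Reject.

Reject

(p, 10101011, Z) ⊢ (r, 0101011, CZ) ⊢ (s, 101011, DCZ) ⊢ (r, 01011, CZ) ⊢ (s, 1011, DCZ) ⊢ (r, 011, CZ) ⊢ (s, 11, DCZ) ⊢ (r, 1, CZ)
No transition applies at (r, 1, CZ); input not fully consumed.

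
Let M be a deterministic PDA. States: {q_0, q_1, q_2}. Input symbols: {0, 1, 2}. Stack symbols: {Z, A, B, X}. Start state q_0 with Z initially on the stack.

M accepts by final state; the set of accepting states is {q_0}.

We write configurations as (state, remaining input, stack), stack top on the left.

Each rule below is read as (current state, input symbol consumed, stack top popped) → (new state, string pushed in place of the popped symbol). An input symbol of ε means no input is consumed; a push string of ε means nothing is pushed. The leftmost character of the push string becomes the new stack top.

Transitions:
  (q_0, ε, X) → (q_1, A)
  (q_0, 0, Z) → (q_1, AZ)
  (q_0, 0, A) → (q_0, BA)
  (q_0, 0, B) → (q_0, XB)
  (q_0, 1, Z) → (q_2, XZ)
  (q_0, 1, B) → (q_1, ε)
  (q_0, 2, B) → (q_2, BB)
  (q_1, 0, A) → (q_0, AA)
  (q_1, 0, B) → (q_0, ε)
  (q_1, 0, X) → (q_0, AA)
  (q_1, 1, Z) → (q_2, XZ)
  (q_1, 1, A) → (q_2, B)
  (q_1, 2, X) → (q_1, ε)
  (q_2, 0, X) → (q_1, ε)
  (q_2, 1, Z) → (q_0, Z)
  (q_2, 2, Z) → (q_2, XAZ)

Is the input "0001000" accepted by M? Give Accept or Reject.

Accept

(q_0, 0001000, Z)
  read 0, top Z: go to q_1, push AZ → (q_1, 001000, AZ)
  read 0, top A: go to q_0, push AA → (q_0, 01000, AAZ)
  read 0, top A: go to q_0, push BA → (q_0, 1000, BAAZ)
  read 1, top B: go to q_1, push ε → (q_1, 000, AAZ)
  read 0, top A: go to q_0, push AA → (q_0, 00, AAAZ)
  read 0, top A: go to q_0, push BA → (q_0, 0, BAAAZ)
  read 0, top B: go to q_0, push XB → (q_0, ε, XBAAAZ)
All input consumed; state q_0 ∈ F.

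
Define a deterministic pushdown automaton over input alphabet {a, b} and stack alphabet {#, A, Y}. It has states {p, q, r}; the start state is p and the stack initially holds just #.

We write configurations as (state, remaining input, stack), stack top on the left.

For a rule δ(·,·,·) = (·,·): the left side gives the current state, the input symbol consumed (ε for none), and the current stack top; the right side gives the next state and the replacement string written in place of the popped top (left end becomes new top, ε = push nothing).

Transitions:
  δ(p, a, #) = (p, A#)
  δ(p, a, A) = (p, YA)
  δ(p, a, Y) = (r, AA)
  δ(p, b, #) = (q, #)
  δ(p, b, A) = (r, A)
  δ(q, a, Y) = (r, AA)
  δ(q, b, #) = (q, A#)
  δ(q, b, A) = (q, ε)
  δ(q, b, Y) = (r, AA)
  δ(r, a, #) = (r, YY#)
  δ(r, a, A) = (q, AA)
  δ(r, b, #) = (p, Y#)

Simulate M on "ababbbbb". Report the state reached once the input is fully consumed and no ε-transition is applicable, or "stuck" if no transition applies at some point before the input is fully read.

(p, ababbbbb, #)
  read a, top #: go to p, push A# → (p, babbbbb, A#)
  read b, top A: go to r, push A → (r, abbbbb, A#)
  read a, top A: go to q, push AA → (q, bbbbb, AA#)
  read b, top A: go to q, push ε → (q, bbbb, A#)
  read b, top A: go to q, push ε → (q, bbb, #)
  read b, top #: go to q, push A# → (q, bb, A#)
  read b, top A: go to q, push ε → (q, b, #)
  read b, top #: go to q, push A# → (q, ε, A#)
All input consumed; M is in state q.

q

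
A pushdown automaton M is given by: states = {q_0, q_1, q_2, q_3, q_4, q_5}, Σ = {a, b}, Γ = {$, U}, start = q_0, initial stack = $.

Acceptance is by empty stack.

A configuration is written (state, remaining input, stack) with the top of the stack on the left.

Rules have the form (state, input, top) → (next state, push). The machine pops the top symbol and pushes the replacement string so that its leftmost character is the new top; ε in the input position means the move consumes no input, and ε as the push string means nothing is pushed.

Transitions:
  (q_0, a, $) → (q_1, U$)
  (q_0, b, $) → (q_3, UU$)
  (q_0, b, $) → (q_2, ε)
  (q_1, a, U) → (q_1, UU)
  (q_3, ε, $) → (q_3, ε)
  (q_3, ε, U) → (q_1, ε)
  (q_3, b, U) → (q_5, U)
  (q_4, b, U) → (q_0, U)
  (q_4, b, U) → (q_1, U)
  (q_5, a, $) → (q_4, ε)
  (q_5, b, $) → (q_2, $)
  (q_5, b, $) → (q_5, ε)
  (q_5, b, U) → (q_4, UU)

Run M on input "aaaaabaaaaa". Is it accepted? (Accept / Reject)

No computation consumes all input and empties the stack.

Reject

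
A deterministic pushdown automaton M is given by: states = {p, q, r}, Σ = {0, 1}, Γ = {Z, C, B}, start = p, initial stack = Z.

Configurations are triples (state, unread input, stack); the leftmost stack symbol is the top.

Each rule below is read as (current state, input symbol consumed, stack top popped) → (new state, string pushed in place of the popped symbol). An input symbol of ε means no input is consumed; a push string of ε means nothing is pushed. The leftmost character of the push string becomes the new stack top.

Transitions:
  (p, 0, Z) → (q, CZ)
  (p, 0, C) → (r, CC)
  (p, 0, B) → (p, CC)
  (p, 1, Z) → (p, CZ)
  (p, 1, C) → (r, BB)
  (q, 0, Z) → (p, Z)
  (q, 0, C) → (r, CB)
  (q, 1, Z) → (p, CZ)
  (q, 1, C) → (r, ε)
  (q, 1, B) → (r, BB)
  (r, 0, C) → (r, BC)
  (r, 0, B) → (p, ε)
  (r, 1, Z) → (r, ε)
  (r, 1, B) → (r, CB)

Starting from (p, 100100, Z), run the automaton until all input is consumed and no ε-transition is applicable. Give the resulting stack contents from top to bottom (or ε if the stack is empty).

CBCCZ

(p, 100100, Z) ⊢ (p, 00100, CZ) ⊢ (r, 0100, CCZ) ⊢ (r, 100, BCCZ) ⊢ (r, 00, CBCCZ) ⊢ (r, 0, BCBCCZ) ⊢ (p, ε, CBCCZ)
All input consumed in state p with stack CBCCZ.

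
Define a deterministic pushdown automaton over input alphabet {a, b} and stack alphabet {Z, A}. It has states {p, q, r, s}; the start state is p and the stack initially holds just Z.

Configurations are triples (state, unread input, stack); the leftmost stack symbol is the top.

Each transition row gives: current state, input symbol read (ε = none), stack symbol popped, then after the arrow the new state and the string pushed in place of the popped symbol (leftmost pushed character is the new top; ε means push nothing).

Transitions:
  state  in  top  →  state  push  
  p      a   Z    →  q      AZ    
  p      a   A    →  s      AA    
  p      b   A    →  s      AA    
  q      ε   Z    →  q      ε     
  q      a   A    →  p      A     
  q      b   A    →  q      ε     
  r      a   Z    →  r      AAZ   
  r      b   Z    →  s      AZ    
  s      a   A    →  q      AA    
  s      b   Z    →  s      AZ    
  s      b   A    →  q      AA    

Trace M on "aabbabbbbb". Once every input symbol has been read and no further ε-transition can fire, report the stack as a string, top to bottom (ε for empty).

(p, aabbabbbbb, Z)
  read a, top Z: go to q, push AZ → (q, abbabbbbb, AZ)
  read a, top A: go to p, push A → (p, bbabbbbb, AZ)
  read b, top A: go to s, push AA → (s, babbbbb, AAZ)
  read b, top A: go to q, push AA → (q, abbbbb, AAAZ)
  read a, top A: go to p, push A → (p, bbbbb, AAAZ)
  read b, top A: go to s, push AA → (s, bbbb, AAAAZ)
  read b, top A: go to q, push AA → (q, bbb, AAAAAZ)
  read b, top A: go to q, push ε → (q, bb, AAAAZ)
  read b, top A: go to q, push ε → (q, b, AAAZ)
  read b, top A: go to q, push ε → (q, ε, AAZ)
All input consumed in state q with stack AAZ.

AAZ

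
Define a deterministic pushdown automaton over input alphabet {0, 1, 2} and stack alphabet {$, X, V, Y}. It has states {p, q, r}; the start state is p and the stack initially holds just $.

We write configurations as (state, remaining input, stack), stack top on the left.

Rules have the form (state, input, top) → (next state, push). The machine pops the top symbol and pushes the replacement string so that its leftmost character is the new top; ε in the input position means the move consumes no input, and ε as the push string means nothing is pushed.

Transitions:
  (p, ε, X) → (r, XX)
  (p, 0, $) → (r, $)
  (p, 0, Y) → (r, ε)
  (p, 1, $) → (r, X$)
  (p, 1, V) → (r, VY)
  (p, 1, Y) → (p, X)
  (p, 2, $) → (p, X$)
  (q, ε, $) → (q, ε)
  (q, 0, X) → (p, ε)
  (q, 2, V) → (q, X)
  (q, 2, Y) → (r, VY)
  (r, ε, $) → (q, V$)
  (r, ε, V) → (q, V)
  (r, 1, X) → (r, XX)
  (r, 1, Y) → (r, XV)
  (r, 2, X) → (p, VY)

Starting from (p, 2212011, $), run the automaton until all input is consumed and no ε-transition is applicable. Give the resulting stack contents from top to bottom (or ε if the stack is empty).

(p, 2212011, $)
  read 2, top $: go to p, push X$ → (p, 212011, X$)
  ε-move, top X: go to r, push XX → (r, 212011, XX$)
  read 2, top X: go to p, push VY → (p, 12011, VYX$)
  read 1, top V: go to r, push VY → (r, 2011, VYYX$)
  ε-move, top V: go to q, push V → (q, 2011, VYYX$)
  read 2, top V: go to q, push X → (q, 011, XYYX$)
  read 0, top X: go to p, push ε → (p, 11, YYX$)
  read 1, top Y: go to p, push X → (p, 1, XYX$)
  ε-move, top X: go to r, push XX → (r, 1, XXYX$)
  read 1, top X: go to r, push XX → (r, ε, XXXYX$)
All input consumed in state r with stack XXXYX$.

XXXYX$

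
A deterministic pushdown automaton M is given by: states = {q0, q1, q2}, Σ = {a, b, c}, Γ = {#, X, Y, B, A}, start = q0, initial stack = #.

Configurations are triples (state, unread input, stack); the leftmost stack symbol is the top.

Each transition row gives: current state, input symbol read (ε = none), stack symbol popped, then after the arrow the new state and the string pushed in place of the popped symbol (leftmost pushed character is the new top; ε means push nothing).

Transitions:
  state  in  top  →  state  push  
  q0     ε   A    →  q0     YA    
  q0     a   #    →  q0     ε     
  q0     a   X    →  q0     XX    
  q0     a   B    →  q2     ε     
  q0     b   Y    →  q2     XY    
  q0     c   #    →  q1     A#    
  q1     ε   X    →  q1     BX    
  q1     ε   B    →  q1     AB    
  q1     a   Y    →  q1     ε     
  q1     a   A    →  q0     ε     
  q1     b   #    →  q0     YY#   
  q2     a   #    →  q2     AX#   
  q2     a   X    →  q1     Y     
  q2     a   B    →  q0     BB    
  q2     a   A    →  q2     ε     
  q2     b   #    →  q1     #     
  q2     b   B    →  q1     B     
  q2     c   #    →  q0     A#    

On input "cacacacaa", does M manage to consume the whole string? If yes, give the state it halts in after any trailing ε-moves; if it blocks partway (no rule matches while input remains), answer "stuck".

(q0, cacacacaa, #) ⊢ (q1, acacacaa, A#) ⊢ (q0, cacacaa, #) ⊢ (q1, acacaa, A#) ⊢ (q0, cacaa, #) ⊢ (q1, acaa, A#) ⊢ (q0, caa, #) ⊢ (q1, aa, A#) ⊢ (q0, a, #) ⊢ (q0, ε, ε)
All input consumed; M is in state q0.

q0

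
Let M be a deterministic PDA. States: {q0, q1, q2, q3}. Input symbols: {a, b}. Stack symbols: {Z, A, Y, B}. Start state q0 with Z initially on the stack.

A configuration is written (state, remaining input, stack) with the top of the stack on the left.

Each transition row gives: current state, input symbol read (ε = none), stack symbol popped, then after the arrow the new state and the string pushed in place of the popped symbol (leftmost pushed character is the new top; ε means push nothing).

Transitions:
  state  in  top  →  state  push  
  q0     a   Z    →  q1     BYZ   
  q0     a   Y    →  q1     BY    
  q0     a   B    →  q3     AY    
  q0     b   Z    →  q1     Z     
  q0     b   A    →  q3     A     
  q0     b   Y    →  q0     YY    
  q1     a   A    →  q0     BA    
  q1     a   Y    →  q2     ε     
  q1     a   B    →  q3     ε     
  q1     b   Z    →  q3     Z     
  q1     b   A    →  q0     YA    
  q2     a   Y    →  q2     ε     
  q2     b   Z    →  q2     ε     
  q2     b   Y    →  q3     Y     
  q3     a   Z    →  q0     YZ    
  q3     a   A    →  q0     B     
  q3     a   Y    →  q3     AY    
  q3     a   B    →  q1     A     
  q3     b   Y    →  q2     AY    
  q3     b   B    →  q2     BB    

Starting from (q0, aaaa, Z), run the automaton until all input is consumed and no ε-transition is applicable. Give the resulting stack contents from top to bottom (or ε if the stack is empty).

BYZ

(q0, aaaa, Z) ⊢ (q1, aaa, BYZ) ⊢ (q3, aa, YZ) ⊢ (q3, a, AYZ) ⊢ (q0, ε, BYZ)
All input consumed in state q0 with stack BYZ.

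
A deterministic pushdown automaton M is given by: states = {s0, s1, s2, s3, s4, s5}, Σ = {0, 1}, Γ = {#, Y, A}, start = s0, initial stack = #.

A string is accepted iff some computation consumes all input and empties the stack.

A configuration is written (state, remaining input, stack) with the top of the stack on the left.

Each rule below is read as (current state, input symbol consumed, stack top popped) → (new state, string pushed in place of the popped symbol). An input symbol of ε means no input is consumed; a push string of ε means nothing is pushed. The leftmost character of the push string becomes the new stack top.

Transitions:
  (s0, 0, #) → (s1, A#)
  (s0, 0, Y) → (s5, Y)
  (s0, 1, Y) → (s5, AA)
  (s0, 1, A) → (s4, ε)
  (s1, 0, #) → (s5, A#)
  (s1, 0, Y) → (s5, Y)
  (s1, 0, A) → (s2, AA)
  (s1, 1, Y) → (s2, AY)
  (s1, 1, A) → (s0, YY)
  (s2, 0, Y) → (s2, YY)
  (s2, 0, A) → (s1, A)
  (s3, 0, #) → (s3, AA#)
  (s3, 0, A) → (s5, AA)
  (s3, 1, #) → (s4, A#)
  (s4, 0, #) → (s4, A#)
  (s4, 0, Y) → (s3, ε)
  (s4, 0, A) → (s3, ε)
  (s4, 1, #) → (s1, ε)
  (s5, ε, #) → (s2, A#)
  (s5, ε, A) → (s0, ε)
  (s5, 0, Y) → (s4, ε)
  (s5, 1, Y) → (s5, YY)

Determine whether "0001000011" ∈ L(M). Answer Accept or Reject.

(s0, 0001000011, #) ⊢ (s1, 001000011, A#) ⊢ (s2, 01000011, AA#) ⊢ (s1, 1000011, AA#) ⊢ (s0, 000011, YYA#) ⊢ (s5, 00011, YYA#) ⊢ (s4, 0011, YA#) ⊢ (s3, 011, A#) ⊢ (s5, 11, AA#) ⊢ (s0, 11, A#) ⊢ (s4, 1, #) ⊢ (s1, ε, ε)
All input consumed and the stack is empty.

Accept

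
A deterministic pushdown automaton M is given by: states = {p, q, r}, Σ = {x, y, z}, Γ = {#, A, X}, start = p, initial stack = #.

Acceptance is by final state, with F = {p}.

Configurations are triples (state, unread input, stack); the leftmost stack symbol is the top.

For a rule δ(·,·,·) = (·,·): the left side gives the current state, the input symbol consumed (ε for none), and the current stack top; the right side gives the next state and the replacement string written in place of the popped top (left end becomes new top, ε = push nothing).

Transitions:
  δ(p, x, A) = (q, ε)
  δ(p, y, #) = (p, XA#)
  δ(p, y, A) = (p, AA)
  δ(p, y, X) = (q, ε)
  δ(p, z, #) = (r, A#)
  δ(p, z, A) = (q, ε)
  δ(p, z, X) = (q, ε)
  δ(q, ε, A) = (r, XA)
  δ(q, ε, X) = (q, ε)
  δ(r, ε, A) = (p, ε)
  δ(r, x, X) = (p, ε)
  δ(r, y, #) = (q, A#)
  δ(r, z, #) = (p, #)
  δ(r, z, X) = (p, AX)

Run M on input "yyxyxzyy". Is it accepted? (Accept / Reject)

(p, yyxyxzyy, #)
  read y, top #: go to p, push XA# → (p, yxyxzyy, XA#)
  read y, top X: go to q, push ε → (q, xyxzyy, A#)
  ε-move, top A: go to r, push XA → (r, xyxzyy, XA#)
  read x, top X: go to p, push ε → (p, yxzyy, A#)
  read y, top A: go to p, push AA → (p, xzyy, AA#)
  read x, top A: go to q, push ε → (q, zyy, A#)
  ε-move, top A: go to r, push XA → (r, zyy, XA#)
  read z, top X: go to p, push AX → (p, yy, AXA#)
  read y, top A: go to p, push AA → (p, y, AAXA#)
  read y, top A: go to p, push AA → (p, ε, AAAXA#)
All input consumed; state p ∈ F.

Accept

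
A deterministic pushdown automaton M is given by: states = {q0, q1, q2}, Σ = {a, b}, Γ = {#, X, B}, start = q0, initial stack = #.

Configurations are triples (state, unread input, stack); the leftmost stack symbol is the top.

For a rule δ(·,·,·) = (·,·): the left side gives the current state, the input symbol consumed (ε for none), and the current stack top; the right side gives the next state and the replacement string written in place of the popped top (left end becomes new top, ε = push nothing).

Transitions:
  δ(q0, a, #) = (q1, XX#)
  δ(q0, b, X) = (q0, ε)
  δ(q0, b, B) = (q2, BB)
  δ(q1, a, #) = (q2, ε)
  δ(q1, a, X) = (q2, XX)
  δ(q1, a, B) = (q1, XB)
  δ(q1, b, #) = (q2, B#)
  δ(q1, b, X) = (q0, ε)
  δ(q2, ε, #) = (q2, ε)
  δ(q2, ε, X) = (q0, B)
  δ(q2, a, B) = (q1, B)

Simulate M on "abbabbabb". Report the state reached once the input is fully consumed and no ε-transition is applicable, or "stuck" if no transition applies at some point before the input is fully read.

q0

(q0, abbabbabb, #) ⊢ (q1, bbabbabb, XX#) ⊢ (q0, babbabb, X#) ⊢ (q0, abbabb, #) ⊢ (q1, bbabb, XX#) ⊢ (q0, babb, X#) ⊢ (q0, abb, #) ⊢ (q1, bb, XX#) ⊢ (q0, b, X#) ⊢ (q0, ε, #)
All input consumed; M is in state q0.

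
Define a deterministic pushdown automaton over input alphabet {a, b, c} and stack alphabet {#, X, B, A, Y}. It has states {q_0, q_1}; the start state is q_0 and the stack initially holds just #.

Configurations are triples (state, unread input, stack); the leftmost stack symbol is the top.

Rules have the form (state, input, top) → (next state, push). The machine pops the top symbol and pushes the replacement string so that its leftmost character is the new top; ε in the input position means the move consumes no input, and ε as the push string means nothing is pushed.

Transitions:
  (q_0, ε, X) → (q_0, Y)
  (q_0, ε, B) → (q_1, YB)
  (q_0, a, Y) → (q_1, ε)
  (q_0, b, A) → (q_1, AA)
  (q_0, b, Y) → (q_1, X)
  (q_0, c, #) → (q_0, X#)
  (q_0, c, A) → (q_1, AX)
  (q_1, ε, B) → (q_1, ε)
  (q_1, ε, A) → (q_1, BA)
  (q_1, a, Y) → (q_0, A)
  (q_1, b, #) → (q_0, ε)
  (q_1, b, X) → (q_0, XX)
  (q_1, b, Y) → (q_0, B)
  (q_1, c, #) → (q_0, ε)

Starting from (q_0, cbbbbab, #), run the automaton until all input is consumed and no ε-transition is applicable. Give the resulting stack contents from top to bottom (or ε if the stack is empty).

(q_0, cbbbbab, #) ⊢ (q_0, bbbbab, X#) ⊢ (q_0, bbbbab, Y#) ⊢ (q_1, bbbab, X#) ⊢ (q_0, bbab, XX#) ⊢ (q_0, bbab, YX#) ⊢ (q_1, bab, XX#) ⊢ (q_0, ab, XXX#) ⊢ (q_0, ab, YXX#) ⊢ (q_1, b, XX#) ⊢ (q_0, ε, XXX#) ⊢ (q_0, ε, YXX#)
All input consumed in state q_0 with stack YXX#.

YXX#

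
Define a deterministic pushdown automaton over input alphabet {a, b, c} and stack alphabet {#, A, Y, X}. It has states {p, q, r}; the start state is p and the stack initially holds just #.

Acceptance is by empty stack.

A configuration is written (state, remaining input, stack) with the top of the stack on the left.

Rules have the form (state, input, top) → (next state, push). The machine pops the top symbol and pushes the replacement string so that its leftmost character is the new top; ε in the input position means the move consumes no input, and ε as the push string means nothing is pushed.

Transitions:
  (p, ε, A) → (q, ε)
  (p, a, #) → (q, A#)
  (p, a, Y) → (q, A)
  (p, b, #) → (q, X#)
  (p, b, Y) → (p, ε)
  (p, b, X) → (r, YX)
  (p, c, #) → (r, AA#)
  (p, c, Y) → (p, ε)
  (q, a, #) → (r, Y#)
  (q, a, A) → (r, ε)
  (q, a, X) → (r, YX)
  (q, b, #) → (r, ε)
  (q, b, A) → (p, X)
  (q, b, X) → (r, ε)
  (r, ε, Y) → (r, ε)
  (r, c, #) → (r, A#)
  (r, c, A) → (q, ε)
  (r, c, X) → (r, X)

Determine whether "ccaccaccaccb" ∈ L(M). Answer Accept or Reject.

Accept

(p, ccaccaccaccb, #) ⊢ (r, caccaccaccb, AA#) ⊢ (q, accaccaccb, A#) ⊢ (r, ccaccaccb, #) ⊢ (r, caccaccb, A#) ⊢ (q, accaccb, #) ⊢ (r, ccaccb, Y#) ⊢ (r, ccaccb, #) ⊢ (r, caccb, A#) ⊢ (q, accb, #) ⊢ (r, ccb, Y#) ⊢ (r, ccb, #) ⊢ (r, cb, A#) ⊢ (q, b, #) ⊢ (r, ε, ε)
All input consumed and the stack is empty.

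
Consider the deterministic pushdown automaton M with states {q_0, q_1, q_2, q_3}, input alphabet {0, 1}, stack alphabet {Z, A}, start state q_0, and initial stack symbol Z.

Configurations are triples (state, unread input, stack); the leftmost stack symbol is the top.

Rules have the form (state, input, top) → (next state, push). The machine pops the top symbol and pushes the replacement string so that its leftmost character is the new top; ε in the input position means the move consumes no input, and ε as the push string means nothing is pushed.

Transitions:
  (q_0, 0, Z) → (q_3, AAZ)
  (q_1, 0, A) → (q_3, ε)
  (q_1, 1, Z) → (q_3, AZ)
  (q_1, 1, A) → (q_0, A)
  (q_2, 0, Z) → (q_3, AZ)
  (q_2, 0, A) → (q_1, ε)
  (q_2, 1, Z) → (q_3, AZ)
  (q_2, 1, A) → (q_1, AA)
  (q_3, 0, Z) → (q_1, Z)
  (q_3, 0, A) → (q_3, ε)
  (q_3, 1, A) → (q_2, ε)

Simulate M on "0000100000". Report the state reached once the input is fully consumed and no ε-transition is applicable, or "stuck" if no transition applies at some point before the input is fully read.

stuck

(q_0, 0000100000, Z) ⊢ (q_3, 000100000, AAZ) ⊢ (q_3, 00100000, AZ) ⊢ (q_3, 0100000, Z) ⊢ (q_1, 100000, Z) ⊢ (q_3, 00000, AZ) ⊢ (q_3, 0000, Z) ⊢ (q_1, 000, Z)
No transition for (q_1, 0, top Z); M blocks with input 000 remaining.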